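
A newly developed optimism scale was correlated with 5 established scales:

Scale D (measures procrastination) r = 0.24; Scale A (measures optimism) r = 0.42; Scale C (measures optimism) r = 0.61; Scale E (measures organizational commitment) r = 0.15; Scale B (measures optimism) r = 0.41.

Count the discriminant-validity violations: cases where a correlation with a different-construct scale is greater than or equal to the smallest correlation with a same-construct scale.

0

Convergent (same construct = optimism): Scale A, Scale C, Scale B.
Smallest convergent = 0.41. Discriminant values: 0.24, 0.15; count ≥ 0.41 → 0.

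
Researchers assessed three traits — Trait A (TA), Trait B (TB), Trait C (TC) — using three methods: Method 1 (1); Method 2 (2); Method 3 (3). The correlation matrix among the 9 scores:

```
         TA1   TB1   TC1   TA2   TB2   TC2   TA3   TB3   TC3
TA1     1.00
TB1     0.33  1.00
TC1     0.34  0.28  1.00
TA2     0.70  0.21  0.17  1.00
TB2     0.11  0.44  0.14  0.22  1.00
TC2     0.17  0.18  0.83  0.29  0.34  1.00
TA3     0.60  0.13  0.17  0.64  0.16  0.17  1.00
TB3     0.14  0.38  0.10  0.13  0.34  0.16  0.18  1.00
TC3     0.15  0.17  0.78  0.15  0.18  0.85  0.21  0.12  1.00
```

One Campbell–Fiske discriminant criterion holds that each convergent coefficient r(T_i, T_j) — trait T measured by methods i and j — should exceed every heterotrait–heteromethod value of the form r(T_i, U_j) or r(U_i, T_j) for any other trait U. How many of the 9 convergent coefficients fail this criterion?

Checking each validity diagonal entry against its comparison values:
TA (methods 1·2): 0.70 vs {0.11, 0.21, 0.17, 0.17} → pass.
TA (methods 1·3): 0.60 vs {0.14, 0.13, 0.15, 0.17} → pass.
TA (methods 2·3): 0.64 vs {0.13, 0.16, 0.15, 0.17} → pass.
TB (methods 1·2): 0.44 vs {0.21, 0.11, 0.18, 0.14} → pass.
TB (methods 1·3): 0.38 vs {0.13, 0.14, 0.17, 0.10} → pass.
TB (methods 2·3): 0.34 vs {0.16, 0.13, 0.18, 0.16} → pass.
TC (methods 1·2): 0.83 vs {0.17, 0.17, 0.14, 0.18} → pass.
TC (methods 1·3): 0.78 vs {0.17, 0.15, 0.10, 0.17} → pass.
TC (methods 2·3): 0.85 vs {0.17, 0.15, 0.16, 0.18} → pass.
0 of 9 fail.

0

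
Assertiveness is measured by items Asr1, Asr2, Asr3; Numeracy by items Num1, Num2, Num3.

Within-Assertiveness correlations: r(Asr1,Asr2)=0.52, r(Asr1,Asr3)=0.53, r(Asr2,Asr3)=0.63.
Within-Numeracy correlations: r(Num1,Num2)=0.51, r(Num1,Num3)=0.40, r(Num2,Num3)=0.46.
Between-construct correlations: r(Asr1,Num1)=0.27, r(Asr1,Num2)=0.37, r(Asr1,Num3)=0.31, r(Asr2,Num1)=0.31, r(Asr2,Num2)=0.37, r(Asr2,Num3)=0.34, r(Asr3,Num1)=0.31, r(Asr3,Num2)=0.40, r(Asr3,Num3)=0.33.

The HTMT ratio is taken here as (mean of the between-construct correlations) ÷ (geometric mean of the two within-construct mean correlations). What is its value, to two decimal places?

0.66

Mean heterotrait r = 3.01/9 = 0.3344.
Mean within-Asr = 1.68/3 = 0.5600; mean within-Num = 1.37/3 = 0.4567.
Geometric mean = √(0.5600 × 0.4567) = 0.5057.
HTMT = 0.3344 / 0.5057 = 0.66.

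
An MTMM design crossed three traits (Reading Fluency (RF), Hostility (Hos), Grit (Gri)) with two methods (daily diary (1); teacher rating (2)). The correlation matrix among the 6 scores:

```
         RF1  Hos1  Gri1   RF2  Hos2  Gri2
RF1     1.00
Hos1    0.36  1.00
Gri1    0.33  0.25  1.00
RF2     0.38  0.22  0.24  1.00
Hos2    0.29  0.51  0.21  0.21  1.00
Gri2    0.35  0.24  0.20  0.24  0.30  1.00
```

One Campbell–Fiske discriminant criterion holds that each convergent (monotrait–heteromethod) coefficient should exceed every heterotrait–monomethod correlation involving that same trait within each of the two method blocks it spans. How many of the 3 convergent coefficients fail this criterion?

1

Each convergent coefficient versus the relevant comparison correlations:
RF (methods 1·2): 0.38 vs {0.36, 0.21, 0.33, 0.24} → pass.
Hos (methods 1·2): 0.51 vs {0.36, 0.21, 0.25, 0.30} → pass.
Gri (methods 1·2): 0.20 vs {0.33, 0.24, 0.25, 0.30} → fail.
1 of 3 fail.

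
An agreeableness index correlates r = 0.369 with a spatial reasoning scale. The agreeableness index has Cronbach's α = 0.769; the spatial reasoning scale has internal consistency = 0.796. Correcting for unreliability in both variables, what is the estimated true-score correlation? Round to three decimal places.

r_true = r_obs / √(r_xx · r_yy) = 0.369 / √(0.769 × 0.796) = 0.369 / √0.612124 = 0.369 / 0.7824 ≈ 0.472.

0.472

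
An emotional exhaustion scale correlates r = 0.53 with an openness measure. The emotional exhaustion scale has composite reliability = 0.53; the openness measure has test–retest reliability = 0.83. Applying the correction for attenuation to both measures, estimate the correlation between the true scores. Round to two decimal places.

0.80

r_true = r_obs / √(r_xx · r_yy) = 0.53 / √(0.53 × 0.83) = 0.53 / √0.4399 = 0.53 / 0.6632 ≈ 0.80.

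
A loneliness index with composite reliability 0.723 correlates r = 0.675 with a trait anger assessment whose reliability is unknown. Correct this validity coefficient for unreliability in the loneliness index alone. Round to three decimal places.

0.794

Single correction: r_c = r_obs / √r_xx = 0.675 / √0.723 = 0.675 / 0.8503 ≈ 0.794.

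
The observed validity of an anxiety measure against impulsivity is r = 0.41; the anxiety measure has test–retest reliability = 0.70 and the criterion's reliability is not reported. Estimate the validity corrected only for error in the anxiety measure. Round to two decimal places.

0.49

Single correction: r_c = r_obs / √r_xx = 0.41 / √0.70 = 0.41 / 0.8367 ≈ 0.49.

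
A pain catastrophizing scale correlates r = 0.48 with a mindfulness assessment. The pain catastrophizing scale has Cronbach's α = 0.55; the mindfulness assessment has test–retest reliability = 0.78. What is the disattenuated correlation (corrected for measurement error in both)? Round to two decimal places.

0.73

r_true = r_obs / √(r_xx · r_yy) = 0.48 / √(0.55 × 0.78) = 0.48 / √0.4290 = 0.48 / 0.6550 ≈ 0.73.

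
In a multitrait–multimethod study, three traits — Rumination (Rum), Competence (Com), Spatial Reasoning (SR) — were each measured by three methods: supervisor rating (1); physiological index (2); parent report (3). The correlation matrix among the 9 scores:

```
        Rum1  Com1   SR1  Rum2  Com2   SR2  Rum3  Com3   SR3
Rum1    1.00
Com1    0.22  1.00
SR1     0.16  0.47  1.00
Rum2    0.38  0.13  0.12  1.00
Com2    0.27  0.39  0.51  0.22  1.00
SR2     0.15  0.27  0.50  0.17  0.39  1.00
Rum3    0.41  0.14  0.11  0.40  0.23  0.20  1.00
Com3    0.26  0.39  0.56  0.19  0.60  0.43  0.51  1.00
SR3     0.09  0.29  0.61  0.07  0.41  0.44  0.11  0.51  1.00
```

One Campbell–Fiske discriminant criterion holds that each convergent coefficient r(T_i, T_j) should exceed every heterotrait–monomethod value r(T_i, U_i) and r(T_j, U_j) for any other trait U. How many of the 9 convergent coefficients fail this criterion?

5

Convergent coefficients and their comparison sets:
Rum (methods 1·2): 0.38 vs {0.22, 0.22, 0.16, 0.17} → pass.
Rum (methods 1·3): 0.41 vs {0.22, 0.51, 0.16, 0.11} → fail.
Rum (methods 2·3): 0.40 vs {0.22, 0.51, 0.17, 0.11} → fail.
Com (methods 1·2): 0.39 vs {0.22, 0.22, 0.47, 0.39} → fail.
Com (methods 1·3): 0.39 vs {0.22, 0.51, 0.47, 0.51} → fail.
Com (methods 2·3): 0.60 vs {0.22, 0.51, 0.39, 0.51} → pass.
SR (methods 1·2): 0.50 vs {0.16, 0.17, 0.47, 0.39} → pass.
SR (methods 1·3): 0.61 vs {0.16, 0.11, 0.47, 0.51} → pass.
SR (methods 2·3): 0.44 vs {0.17, 0.11, 0.39, 0.51} → fail.
5 of 9 fail.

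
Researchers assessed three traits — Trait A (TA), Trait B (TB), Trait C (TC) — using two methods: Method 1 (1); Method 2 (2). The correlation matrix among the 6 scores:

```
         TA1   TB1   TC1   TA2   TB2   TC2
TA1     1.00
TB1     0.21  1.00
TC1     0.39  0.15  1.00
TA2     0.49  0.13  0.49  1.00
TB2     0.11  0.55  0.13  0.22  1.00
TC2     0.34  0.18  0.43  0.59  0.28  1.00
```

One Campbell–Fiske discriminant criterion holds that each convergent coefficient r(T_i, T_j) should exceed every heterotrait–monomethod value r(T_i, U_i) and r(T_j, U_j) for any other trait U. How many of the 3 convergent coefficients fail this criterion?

2

Each convergent coefficient versus the relevant comparison correlations:
TA (methods 1·2): 0.49 vs {0.21, 0.22, 0.39, 0.59} → fail.
TB (methods 1·2): 0.55 vs {0.21, 0.22, 0.15, 0.28} → pass.
TC (methods 1·2): 0.43 vs {0.39, 0.59, 0.15, 0.28} → fail.
2 of 3 fail.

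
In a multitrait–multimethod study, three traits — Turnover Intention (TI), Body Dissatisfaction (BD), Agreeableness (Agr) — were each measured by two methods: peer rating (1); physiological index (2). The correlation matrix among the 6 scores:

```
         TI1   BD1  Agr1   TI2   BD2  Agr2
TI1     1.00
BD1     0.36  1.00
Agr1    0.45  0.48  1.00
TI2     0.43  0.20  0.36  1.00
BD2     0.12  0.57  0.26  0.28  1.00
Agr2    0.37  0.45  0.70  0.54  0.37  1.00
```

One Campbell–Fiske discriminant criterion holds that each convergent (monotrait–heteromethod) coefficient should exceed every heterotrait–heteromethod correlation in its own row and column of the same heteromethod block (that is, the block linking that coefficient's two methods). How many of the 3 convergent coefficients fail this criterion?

0

Convergent coefficients and their comparison sets:
TI (methods 1·2): 0.43 vs {0.12, 0.20, 0.37, 0.36} → pass.
BD (methods 1·2): 0.57 vs {0.20, 0.12, 0.45, 0.26} → pass.
Agr (methods 1·2): 0.70 vs {0.36, 0.37, 0.26, 0.45} → pass.
0 of 3 fail.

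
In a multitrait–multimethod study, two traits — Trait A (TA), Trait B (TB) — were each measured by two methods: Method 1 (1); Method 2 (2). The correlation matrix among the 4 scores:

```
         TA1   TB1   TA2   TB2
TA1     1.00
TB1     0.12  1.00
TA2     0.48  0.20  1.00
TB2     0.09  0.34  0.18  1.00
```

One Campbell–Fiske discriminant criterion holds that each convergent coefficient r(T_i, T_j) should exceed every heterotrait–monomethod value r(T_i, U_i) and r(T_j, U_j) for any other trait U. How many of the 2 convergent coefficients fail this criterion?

0

Each convergent coefficient versus the relevant comparison correlations:
TA (methods 1·2): 0.48 vs {0.12, 0.18} → pass.
TB (methods 1·2): 0.34 vs {0.12, 0.18} → pass.
0 of 2 fail.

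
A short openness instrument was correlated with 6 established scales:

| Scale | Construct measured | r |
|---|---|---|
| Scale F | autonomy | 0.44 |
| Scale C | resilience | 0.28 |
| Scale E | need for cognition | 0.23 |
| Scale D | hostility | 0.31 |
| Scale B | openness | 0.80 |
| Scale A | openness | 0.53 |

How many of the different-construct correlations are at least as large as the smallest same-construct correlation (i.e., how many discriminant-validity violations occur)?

Convergent (same construct = openness): Scale B, Scale A.
Smallest convergent = 0.53. Discriminant values: 0.44, 0.28, 0.23, 0.31; count ≥ 0.53 → 0.

0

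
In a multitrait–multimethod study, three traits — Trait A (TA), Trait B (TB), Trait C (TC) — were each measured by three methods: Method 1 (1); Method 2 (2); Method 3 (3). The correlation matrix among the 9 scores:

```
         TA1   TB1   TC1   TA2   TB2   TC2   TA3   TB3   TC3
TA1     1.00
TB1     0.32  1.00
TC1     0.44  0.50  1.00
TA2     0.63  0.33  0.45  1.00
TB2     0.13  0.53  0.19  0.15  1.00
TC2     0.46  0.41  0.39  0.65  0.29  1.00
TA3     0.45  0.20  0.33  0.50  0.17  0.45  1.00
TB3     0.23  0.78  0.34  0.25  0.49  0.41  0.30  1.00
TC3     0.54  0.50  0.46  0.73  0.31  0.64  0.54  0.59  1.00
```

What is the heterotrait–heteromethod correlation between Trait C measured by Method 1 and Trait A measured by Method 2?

Different traits and methods: r(TC1, TA2) = 0.45.

0.45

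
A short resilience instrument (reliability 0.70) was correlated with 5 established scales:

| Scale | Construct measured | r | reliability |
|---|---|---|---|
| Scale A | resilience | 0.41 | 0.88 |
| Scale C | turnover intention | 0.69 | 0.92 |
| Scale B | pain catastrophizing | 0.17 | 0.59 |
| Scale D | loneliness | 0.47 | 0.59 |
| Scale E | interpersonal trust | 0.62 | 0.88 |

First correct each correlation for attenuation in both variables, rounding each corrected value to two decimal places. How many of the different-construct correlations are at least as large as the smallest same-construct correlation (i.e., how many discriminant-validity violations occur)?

3

Disattenuated r (r / √(r_scale · r_new)):
  Scale A (conv): 0.41 / √(0.88·0.70) = 0.52
  Scale C (disc): 0.69 / √(0.92·0.70) = 0.86
  Scale B (disc): 0.17 / √(0.59·0.70) = 0.26
  Scale D (disc): 0.47 / √(0.59·0.70) = 0.73
  Scale E (disc): 0.62 / √(0.88·0.70) = 0.79
Smallest convergent = 0.52. Discriminant values: 0.86, 0.26, 0.73, 0.79; count ≥ 0.52 → 3.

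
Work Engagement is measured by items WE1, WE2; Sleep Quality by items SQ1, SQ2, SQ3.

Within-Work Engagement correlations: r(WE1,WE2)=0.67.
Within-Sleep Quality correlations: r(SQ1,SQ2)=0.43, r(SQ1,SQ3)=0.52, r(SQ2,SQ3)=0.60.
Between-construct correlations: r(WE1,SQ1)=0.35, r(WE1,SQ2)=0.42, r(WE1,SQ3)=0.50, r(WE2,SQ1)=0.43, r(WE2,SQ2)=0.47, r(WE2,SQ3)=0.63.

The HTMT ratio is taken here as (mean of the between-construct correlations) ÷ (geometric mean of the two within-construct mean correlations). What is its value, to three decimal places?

Mean between = 2.80/6 = 0.4667.
Mean within-WE = 0.67/1 = 0.6700; mean within-SQ = 1.55/3 = 0.5167.
Geometric mean = √(0.6700 × 0.5167) = 0.5884.
HTMT = 0.4667 / 0.5884 = 0.793.

0.793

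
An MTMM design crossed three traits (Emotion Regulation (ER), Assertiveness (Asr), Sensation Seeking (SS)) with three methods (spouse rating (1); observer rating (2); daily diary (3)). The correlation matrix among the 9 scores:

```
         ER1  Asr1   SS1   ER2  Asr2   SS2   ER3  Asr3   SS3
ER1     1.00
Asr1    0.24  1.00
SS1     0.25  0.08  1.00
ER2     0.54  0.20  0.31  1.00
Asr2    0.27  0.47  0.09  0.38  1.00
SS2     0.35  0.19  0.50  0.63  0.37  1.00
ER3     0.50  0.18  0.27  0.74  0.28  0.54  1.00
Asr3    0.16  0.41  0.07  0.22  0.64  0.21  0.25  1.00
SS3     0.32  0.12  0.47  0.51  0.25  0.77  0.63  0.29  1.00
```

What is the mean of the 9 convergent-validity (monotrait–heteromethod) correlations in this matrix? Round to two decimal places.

0.56

Convergent values: 0.54, 0.50, 0.74, 0.47, 0.41, 0.64, 0.50, 0.47, 0.77; mean = 5.04/9 = 0.56.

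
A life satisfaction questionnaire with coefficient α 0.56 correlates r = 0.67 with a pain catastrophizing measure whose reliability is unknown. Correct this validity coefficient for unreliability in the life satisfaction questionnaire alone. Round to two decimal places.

0.90

Single correction: r_c = r_obs / √r_xx = 0.67 / √0.56 = 0.67 / 0.7483 ≈ 0.90.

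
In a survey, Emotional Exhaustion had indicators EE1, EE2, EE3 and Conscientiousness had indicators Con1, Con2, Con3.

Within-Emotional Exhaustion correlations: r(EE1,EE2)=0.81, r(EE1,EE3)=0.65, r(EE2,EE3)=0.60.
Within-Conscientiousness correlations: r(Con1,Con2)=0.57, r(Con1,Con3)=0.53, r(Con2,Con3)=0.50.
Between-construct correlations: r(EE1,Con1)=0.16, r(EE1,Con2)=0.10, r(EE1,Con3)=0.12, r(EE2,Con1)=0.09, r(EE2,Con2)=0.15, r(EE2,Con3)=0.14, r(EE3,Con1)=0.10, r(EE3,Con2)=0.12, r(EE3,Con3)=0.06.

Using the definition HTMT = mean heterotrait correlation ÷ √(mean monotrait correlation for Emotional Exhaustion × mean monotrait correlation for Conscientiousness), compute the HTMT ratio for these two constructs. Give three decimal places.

Between-construct mean = 1.04/9 = 0.1156.
Mean within-EE = 2.06/3 = 0.6867; mean within-Con = 1.60/3 = 0.5333.
Geometric mean = √(0.6867 × 0.5333) = 0.6052.
HTMT = 0.1156 / 0.6052 = 0.191.

0.191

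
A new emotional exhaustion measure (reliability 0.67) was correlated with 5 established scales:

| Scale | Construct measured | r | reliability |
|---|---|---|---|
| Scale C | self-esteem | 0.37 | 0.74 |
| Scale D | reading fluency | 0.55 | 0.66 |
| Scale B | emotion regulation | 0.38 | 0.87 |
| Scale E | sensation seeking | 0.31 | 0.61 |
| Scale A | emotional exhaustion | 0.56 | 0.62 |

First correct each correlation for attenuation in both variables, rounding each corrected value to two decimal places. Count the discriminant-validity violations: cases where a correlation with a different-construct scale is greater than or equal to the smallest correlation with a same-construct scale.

0

Disattenuated r (r / √(r_scale · r_new)):
  Scale C (disc): 0.37 / √(0.74·0.67) = 0.53
  Scale D (disc): 0.55 / √(0.66·0.67) = 0.83
  Scale B (disc): 0.38 / √(0.87·0.67) = 0.50
  Scale E (disc): 0.31 / √(0.61·0.67) = 0.48
  Scale A (conv): 0.56 / √(0.62·0.67) = 0.87
Smallest convergent = 0.87. Discriminant values: 0.53, 0.83, 0.50, 0.48; count ≥ 0.87 → 0.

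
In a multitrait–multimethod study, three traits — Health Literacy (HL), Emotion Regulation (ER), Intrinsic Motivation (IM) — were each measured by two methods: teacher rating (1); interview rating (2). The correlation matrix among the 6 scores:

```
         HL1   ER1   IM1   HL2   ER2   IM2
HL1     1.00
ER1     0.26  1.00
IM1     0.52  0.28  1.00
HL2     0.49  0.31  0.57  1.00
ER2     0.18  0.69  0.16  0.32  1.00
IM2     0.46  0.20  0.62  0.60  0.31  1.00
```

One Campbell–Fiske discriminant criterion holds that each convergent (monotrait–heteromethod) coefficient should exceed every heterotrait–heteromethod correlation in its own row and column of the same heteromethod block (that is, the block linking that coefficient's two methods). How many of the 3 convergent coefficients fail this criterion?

1

Convergent coefficients and their comparison sets:
HL (methods 1·2): 0.49 vs {0.18, 0.31, 0.46, 0.57} → fail.
ER (methods 1·2): 0.69 vs {0.31, 0.18, 0.20, 0.16} → pass.
IM (methods 1·2): 0.62 vs {0.57, 0.46, 0.16, 0.20} → pass.
1 of 3 fail.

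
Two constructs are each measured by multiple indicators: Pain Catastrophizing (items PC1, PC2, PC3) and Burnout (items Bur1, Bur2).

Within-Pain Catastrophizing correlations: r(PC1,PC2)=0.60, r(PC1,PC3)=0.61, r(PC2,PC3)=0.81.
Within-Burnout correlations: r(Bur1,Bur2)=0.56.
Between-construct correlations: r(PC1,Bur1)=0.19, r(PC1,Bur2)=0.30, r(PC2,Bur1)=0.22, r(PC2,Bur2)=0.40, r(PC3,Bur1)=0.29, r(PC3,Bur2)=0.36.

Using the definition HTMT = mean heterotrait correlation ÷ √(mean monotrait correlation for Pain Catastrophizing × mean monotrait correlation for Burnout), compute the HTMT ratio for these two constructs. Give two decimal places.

Mean between = 1.76/6 = 0.2933.
Mean within-PC = 2.02/3 = 0.6733; mean within-Bur = 0.56/1 = 0.5600.
Geometric mean = √(0.6733 × 0.5600) = 0.6140.
HTMT = 0.2933 / 0.6140 = 0.48.

0.48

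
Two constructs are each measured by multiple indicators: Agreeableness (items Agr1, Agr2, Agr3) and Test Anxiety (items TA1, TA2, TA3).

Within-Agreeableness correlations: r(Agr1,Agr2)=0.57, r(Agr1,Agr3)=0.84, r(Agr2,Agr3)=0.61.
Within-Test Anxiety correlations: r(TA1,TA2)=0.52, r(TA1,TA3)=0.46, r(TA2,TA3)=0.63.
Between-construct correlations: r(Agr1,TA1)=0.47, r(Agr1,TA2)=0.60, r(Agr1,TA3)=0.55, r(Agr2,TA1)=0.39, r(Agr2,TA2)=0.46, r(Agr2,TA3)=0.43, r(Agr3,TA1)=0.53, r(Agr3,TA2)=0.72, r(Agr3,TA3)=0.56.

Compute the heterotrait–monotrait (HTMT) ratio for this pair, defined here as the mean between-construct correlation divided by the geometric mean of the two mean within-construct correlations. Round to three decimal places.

Between-construct mean = 4.71/9 = 0.5233.
Mean within-Agr = 2.02/3 = 0.6733; mean within-TA = 1.61/3 = 0.5367.
Geometric mean = √(0.6733 × 0.5367) = 0.6011.
HTMT = 0.5233 / 0.6011 = 0.871.

0.871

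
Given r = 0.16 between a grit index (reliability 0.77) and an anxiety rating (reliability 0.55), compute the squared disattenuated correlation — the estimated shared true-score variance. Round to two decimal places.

0.06

Disattenuated r = 0.16 / √(0.77 × 0.55) = 0.16 / 0.6508 = 0.2459.
Shared true-score variance = 0.2459² = 0.0605 ≈ 0.06.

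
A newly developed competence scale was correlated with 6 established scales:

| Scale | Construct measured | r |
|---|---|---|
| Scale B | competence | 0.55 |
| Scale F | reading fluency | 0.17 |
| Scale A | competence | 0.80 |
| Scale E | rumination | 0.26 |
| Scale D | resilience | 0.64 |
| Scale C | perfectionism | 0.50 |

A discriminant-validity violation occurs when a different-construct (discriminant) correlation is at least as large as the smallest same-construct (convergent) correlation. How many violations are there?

Convergent (same construct = competence): Scale B, Scale A.
Smallest convergent = 0.55. Discriminant values: 0.17, 0.26, 0.64, 0.50; count ≥ 0.55 → 1.

1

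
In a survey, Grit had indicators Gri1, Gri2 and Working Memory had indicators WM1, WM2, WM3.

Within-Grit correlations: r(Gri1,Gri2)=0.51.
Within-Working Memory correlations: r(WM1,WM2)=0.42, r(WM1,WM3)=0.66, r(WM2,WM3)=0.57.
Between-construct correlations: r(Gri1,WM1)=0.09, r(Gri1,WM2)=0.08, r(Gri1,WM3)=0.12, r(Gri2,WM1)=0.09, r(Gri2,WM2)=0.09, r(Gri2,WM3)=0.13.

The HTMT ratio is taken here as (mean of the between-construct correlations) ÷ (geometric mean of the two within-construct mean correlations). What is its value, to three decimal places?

Mean heterotrait r = 0.60/6 = 0.1000.
Mean within-Gri = 0.51/1 = 0.5100; mean within-WM = 1.65/3 = 0.5500.
Geometric mean = √(0.5100 × 0.5500) = 0.5296.
HTMT = 0.1000 / 0.5296 = 0.189.

0.189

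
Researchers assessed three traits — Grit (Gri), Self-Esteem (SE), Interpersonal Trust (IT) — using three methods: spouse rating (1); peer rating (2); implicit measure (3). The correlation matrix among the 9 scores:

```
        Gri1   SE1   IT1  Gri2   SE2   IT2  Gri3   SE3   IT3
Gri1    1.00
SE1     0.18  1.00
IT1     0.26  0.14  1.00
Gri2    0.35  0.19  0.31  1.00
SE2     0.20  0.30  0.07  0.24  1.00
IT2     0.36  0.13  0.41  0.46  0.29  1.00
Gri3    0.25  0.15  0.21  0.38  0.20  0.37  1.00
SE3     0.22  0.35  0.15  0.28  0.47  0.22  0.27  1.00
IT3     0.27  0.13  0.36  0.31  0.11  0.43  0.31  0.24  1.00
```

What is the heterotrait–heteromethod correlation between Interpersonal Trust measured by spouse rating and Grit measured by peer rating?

0.31

Different traits and methods: r(IT1, Gri2) = 0.31.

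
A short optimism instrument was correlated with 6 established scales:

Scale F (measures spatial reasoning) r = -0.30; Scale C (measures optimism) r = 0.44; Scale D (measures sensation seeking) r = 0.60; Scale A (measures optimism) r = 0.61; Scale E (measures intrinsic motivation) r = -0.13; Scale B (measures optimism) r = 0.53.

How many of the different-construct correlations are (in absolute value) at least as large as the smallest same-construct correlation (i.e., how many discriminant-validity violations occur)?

1

Convergent (same construct = optimism): Scale C, Scale A, Scale B.
Smallest convergent = 0.44. Discriminant |r|: 0.30, 0.60, 0.13; count ≥ 0.44 → 1.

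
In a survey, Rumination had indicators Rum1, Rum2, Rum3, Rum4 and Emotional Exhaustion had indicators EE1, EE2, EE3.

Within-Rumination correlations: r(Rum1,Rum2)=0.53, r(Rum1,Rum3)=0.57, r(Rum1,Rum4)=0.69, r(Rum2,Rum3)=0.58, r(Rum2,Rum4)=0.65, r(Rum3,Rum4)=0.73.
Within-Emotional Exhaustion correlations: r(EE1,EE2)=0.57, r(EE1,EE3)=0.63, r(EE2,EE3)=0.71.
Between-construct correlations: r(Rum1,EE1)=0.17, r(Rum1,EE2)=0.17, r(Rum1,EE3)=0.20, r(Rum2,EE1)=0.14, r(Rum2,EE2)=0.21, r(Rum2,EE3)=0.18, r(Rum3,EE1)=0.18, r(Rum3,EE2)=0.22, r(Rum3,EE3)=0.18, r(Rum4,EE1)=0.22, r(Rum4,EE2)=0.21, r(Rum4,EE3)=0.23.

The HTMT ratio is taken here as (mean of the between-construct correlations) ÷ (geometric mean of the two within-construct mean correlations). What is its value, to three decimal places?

Mean between = 2.31/12 = 0.1925.
Mean within-Rum = 3.75/6 = 0.6250; mean within-EE = 1.91/3 = 0.6367.
Geometric mean = √(0.6250 × 0.6367) = 0.6308.
HTMT = 0.1925 / 0.6308 = 0.305.

0.305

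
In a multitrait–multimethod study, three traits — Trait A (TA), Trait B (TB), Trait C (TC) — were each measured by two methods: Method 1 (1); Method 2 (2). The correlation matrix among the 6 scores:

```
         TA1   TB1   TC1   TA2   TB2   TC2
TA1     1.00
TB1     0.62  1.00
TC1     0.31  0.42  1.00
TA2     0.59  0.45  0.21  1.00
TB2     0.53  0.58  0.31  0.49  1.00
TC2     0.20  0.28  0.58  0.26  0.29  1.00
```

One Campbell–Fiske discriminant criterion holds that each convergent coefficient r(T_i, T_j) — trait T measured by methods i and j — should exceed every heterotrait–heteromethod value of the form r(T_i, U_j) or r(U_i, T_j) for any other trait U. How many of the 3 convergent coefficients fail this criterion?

Each convergent coefficient versus the relevant comparison correlations:
TA (methods 1·2): 0.59 vs {0.53, 0.45, 0.20, 0.21} → pass.
TB (methods 1·2): 0.58 vs {0.45, 0.53, 0.28, 0.31} → pass.
TC (methods 1·2): 0.58 vs {0.21, 0.20, 0.31, 0.28} → pass.
0 of 3 fail.

0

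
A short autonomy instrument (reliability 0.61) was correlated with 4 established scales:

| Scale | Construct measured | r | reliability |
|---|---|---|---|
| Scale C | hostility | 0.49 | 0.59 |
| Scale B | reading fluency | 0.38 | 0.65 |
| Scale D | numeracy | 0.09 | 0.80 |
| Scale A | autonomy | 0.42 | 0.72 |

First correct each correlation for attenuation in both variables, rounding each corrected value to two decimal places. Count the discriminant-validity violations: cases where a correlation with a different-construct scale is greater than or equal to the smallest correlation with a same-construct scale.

1

Disattenuated r (r / √(r_scale · r_new)):
  Scale C (disc): 0.49 / √(0.59·0.61) = 0.82
  Scale B (disc): 0.38 / √(0.65·0.61) = 0.60
  Scale D (disc): 0.09 / √(0.80·0.61) = 0.13
  Scale A (conv): 0.42 / √(0.72·0.61) = 0.63
Smallest convergent = 0.63. Discriminant values: 0.82, 0.60, 0.13; count ≥ 0.63 → 1.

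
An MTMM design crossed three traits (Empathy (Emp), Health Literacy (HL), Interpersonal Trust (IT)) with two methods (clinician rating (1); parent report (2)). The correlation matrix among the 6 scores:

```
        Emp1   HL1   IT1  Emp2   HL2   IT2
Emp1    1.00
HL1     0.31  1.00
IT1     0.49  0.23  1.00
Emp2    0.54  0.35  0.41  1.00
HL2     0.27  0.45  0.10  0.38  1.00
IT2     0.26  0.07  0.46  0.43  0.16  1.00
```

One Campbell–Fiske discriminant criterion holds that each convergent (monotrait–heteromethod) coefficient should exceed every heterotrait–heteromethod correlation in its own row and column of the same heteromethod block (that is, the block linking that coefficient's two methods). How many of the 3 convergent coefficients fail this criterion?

0

Each convergent coefficient versus the relevant comparison correlations:
Emp (methods 1·2): 0.54 vs {0.27, 0.35, 0.26, 0.41} → pass.
HL (methods 1·2): 0.45 vs {0.35, 0.27, 0.07, 0.10} → pass.
IT (methods 1·2): 0.46 vs {0.41, 0.26, 0.10, 0.07} → pass.
0 of 3 fail.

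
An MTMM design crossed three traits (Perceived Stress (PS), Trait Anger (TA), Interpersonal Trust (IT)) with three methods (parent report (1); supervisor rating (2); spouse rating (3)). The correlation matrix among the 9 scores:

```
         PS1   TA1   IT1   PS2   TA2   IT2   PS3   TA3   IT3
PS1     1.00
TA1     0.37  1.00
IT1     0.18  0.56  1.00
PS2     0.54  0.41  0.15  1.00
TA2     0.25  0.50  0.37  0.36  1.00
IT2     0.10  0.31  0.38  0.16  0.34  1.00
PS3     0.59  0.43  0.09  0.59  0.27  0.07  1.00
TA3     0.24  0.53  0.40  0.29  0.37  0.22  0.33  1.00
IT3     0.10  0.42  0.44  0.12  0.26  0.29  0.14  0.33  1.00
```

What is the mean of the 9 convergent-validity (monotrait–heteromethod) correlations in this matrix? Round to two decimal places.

Convergent values: 0.54, 0.59, 0.59, 0.50, 0.53, 0.37, 0.38, 0.44, 0.29; mean = 4.23/9 = 0.47.

0.47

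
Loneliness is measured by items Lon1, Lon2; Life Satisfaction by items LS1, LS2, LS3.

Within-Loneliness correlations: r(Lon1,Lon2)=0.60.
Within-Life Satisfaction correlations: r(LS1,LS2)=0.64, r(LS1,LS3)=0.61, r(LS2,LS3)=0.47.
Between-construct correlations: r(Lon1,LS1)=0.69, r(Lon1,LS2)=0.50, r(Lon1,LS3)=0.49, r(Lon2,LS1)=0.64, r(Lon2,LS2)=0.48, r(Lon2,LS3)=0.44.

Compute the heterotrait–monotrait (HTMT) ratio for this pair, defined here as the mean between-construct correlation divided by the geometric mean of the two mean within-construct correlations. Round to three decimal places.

Between-construct mean = 3.24/6 = 0.5400.
Mean within-Lon = 0.60/1 = 0.6000; mean within-LS = 1.72/3 = 0.5733.
Geometric mean = √(0.6000 × 0.5733) = 0.5865.
HTMT = 0.5400 / 0.5865 = 0.921.

0.921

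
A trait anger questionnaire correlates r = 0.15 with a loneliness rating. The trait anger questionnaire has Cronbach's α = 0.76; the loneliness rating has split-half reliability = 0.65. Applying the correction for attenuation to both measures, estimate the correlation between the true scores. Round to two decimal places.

r_true = r_obs / √(r_xx · r_yy) = 0.15 / √(0.76 × 0.65) = 0.15 / √0.4940 = 0.15 / 0.7029 ≈ 0.21.

0.21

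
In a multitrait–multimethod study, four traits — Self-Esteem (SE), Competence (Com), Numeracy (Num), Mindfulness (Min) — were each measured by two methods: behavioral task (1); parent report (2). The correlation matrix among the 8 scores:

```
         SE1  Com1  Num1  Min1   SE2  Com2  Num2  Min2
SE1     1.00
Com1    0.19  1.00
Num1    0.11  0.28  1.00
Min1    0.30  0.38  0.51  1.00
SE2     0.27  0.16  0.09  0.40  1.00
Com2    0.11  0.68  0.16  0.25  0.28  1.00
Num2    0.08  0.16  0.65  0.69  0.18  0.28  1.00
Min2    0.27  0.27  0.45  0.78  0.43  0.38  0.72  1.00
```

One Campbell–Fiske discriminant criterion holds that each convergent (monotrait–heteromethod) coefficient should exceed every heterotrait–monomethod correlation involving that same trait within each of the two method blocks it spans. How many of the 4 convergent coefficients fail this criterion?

Convergent coefficients and their comparison sets:
SE (methods 1·2): 0.27 vs {0.19, 0.28, 0.11, 0.18, 0.30, 0.43} → fail.
Com (methods 1·2): 0.68 vs {0.19, 0.28, 0.28, 0.28, 0.38, 0.38} → pass.
Num (methods 1·2): 0.65 vs {0.11, 0.18, 0.28, 0.28, 0.51, 0.72} → fail.
Min (methods 1·2): 0.78 vs {0.30, 0.43, 0.38, 0.38, 0.51, 0.72} → pass.
2 of 4 fail.

2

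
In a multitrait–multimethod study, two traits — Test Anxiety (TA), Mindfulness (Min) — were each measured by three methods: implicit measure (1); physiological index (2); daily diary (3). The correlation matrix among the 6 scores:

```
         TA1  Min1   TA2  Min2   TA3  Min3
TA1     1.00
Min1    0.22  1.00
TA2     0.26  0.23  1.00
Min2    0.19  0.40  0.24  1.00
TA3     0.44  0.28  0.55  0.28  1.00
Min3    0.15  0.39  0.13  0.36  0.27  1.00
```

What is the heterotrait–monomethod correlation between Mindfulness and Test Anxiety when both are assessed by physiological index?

0.24

Different traits, same method: r(Min2, TA2) = 0.24.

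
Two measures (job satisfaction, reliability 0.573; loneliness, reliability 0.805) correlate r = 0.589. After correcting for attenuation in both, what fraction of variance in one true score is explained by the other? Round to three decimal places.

0.752

Disattenuated r = 0.589 / √(0.573 × 0.805) = 0.589 / 0.6792 = 0.8672.
Shared true-score variance = 0.8672² = 0.7520 ≈ 0.752.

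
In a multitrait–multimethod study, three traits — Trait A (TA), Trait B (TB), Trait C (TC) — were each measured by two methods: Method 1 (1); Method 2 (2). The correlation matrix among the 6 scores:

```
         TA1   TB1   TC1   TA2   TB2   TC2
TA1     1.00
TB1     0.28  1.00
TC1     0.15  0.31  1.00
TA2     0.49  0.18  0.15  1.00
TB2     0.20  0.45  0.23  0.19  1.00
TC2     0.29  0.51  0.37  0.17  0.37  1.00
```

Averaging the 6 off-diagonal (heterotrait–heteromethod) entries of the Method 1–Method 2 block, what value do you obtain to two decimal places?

HTHM values (method 1 × method 2): 0.20, 0.29, 0.18, 0.51, 0.15, 0.23; mean = 1.56/6 = 0.26.

0.26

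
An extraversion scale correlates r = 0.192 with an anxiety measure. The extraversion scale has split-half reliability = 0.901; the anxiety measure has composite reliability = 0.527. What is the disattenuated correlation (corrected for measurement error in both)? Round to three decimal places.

r_true = r_obs / √(r_xx · r_yy) = 0.192 / √(0.901 × 0.527) = 0.192 / √0.474827 = 0.192 / 0.6891 ≈ 0.279.

0.279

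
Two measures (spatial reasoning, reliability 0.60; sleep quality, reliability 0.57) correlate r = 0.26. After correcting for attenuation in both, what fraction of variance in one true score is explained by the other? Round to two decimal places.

0.20

Disattenuated r = 0.26 / √(0.60 × 0.57) = 0.26 / 0.5848 = 0.4446.
Shared true-score variance = 0.4446² = 0.1977 ≈ 0.20.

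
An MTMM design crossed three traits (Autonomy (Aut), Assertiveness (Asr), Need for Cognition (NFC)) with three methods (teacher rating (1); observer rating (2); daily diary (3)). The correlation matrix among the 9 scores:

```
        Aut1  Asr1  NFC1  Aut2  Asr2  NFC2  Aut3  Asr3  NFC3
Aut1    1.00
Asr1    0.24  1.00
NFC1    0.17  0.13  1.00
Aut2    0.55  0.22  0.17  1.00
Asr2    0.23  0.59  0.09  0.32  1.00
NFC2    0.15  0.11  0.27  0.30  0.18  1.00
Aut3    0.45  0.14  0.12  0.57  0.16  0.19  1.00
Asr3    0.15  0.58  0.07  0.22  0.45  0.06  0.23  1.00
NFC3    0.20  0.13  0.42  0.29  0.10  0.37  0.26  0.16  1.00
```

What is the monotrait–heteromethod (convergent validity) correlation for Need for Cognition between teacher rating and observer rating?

0.27

Same trait (NFC), different methods: r(NFC1, NFC2) = 0.27.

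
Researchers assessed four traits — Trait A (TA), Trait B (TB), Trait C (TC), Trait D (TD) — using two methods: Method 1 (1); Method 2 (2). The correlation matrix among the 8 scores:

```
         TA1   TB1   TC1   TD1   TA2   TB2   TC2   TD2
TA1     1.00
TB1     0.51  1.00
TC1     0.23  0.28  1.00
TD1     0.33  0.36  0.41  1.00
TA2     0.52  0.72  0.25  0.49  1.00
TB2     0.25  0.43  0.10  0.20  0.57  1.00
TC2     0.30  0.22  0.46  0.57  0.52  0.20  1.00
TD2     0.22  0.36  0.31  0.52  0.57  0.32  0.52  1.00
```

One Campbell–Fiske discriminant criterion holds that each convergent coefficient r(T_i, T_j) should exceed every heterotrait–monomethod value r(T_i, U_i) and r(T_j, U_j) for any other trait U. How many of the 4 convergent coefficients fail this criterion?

Convergent coefficients and their comparison sets:
TA (methods 1·2): 0.52 vs {0.51, 0.57, 0.23, 0.52, 0.33, 0.57} → fail.
TB (methods 1·2): 0.43 vs {0.51, 0.57, 0.28, 0.20, 0.36, 0.32} → fail.
TC (methods 1·2): 0.46 vs {0.23, 0.52, 0.28, 0.20, 0.41, 0.52} → fail.
TD (methods 1·2): 0.52 vs {0.33, 0.57, 0.36, 0.32, 0.41, 0.52} → fail.
4 of 4 fail.

4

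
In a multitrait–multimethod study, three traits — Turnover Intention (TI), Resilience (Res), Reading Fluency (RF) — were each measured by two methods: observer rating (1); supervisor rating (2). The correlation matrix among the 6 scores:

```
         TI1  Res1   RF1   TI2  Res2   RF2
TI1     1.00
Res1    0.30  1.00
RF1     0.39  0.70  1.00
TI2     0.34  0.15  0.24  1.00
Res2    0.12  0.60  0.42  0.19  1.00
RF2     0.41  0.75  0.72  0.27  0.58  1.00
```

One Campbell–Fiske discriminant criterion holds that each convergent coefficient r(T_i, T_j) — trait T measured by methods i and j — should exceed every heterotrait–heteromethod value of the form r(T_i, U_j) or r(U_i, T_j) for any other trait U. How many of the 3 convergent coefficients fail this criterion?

Checking each validity diagonal entry against its comparison values:
TI (methods 1·2): 0.34 vs {0.12, 0.15, 0.41, 0.24} → fail.
Res (methods 1·2): 0.60 vs {0.15, 0.12, 0.75, 0.42} → fail.
RF (methods 1·2): 0.72 vs {0.24, 0.41, 0.42, 0.75} → fail.
3 of 3 fail.

3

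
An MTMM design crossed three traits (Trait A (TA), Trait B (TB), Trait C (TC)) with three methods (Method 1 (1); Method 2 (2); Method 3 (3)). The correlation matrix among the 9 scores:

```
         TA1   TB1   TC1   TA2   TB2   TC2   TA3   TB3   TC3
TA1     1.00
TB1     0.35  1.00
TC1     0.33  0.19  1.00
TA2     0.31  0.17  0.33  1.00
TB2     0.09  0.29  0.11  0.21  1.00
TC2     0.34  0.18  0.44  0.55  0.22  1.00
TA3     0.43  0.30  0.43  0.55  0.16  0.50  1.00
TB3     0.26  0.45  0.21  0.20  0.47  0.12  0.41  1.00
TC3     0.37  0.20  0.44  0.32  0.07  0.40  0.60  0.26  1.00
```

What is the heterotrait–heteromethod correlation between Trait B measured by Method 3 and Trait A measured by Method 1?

0.26

Different traits and methods: r(TB3, TA1) = 0.26.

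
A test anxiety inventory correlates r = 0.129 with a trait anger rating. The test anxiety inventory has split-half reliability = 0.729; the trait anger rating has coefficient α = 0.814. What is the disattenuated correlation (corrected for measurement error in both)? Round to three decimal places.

r_true = r_obs / √(r_xx · r_yy) = 0.129 / √(0.729 × 0.814) = 0.129 / √0.593406 = 0.129 / 0.7703 ≈ 0.167.

0.167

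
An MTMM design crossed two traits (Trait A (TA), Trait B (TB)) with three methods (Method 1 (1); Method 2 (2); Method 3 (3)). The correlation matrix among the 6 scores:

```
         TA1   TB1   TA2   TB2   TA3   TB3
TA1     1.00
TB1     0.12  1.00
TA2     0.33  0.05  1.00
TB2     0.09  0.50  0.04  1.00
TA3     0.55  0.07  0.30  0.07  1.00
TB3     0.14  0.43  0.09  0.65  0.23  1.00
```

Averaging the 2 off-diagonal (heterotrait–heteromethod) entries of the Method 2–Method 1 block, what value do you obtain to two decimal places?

HTHM values (method 2 × method 1): 0.05, 0.09; mean = 0.14/2 = 0.07.

0.07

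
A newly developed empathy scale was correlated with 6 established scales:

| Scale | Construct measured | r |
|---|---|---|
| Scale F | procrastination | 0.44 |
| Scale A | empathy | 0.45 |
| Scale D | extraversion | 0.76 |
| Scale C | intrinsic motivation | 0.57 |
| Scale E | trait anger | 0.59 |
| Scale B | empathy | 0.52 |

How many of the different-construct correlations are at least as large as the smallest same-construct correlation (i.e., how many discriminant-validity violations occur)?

3

Convergent (same construct = empathy): Scale A, Scale B.
Smallest convergent = 0.45. Discriminant values: 0.44, 0.76, 0.57, 0.59; count ≥ 0.45 → 3.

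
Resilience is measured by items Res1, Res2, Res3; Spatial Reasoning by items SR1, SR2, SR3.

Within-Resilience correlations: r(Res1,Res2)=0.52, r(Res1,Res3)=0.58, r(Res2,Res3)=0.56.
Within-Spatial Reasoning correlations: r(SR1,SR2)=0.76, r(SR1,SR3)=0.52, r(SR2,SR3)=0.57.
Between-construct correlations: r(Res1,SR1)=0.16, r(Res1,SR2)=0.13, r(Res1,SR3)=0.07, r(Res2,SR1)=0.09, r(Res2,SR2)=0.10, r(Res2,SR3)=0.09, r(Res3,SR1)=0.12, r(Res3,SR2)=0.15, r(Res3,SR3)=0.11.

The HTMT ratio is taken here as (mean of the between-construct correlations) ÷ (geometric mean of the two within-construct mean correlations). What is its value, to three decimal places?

Mean heterotrait r = 1.02/9 = 0.1133.
Mean within-Res = 1.66/3 = 0.5533; mean within-SR = 1.85/3 = 0.6167.
Geometric mean = √(0.5533 × 0.6167) = 0.5841.
HTMT = 0.1133 / 0.5841 = 0.194.

0.194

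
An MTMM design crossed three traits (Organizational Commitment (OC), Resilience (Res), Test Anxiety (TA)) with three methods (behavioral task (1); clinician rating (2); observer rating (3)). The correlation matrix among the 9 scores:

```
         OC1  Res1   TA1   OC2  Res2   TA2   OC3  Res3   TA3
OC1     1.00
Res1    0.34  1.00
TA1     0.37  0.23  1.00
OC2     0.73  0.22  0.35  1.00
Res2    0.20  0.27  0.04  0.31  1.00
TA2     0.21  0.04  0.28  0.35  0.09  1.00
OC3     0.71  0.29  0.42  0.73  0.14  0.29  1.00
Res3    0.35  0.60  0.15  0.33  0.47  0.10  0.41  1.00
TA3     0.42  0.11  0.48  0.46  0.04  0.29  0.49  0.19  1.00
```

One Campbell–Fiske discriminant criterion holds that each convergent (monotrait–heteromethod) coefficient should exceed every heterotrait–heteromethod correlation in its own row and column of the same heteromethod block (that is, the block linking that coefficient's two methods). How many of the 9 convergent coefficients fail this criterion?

2

Convergent coefficients and their comparison sets:
OC (methods 1·2): 0.73 vs {0.20, 0.22, 0.21, 0.35} → pass.
OC (methods 1·3): 0.71 vs {0.35, 0.29, 0.42, 0.42} → pass.
OC (methods 2·3): 0.73 vs {0.33, 0.14, 0.46, 0.29} → pass.
Res (methods 1·2): 0.27 vs {0.22, 0.20, 0.04, 0.04} → pass.
Res (methods 1·3): 0.60 vs {0.29, 0.35, 0.11, 0.15} → pass.
Res (methods 2·3): 0.47 vs {0.14, 0.33, 0.04, 0.10} → pass.
TA (methods 1·2): 0.28 vs {0.35, 0.21, 0.04, 0.04} → fail.
TA (methods 1·3): 0.48 vs {0.42, 0.42, 0.15, 0.11} → pass.
TA (methods 2·3): 0.29 vs {0.29, 0.46, 0.10, 0.04} → fail.
2 of 9 fail.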